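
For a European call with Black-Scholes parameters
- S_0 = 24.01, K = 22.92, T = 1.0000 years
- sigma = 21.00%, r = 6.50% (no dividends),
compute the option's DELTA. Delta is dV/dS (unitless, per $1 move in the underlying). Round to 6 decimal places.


d1 = 0.6357643733; d2 = 0.4257643733
phi(d1) = 0.3259417149; exp(-qT) = 1.0000000000; exp(-rT) = 0.9370674634
N(d1) = 0.7375349942
Delta = exp(-qT) * N(d1) = 1.0000000000 * 0.7375349942 = 0.737535

Answer: Delta = 0.737535


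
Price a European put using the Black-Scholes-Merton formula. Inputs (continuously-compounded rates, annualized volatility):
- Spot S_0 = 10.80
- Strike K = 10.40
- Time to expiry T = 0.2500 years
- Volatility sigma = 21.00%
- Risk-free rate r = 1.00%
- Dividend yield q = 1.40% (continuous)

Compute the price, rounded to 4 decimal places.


d1 = (ln(S/K) + (r - q + 0.5*sigma^2) * T) / (sigma * sqrt(T)) = 0.40240789
d2 = d1 - sigma * sqrt(T) = 0.29740789
exp(-rT) = 0.99750312; exp(-qT) = 0.99650612
P = K * exp(-rT) * N(-d2) - S_0 * exp(-qT) * N(-d1)
N(-d1) = 0.34369193; N(-d2) = 0.38307756
P = 10.4000 * 0.99750312 * 0.38307756 - 10.8000 * 0.99650612 * 0.34369193 = 0.2752

Answer: Price = 0.2752


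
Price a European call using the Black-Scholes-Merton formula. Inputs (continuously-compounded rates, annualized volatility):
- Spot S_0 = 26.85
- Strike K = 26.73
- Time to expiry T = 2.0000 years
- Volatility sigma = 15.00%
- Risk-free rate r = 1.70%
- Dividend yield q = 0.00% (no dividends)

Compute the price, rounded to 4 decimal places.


d1 = (ln(S/K) + (r - q + 0.5*sigma^2) * T) / (sigma * sqrt(T)) = 0.28745913
d2 = d1 - sigma * sqrt(T) = 0.07532710
exp(-rT) = 0.96657150; exp(-qT) = 1.00000000
C = S_0 * exp(-qT) * N(d1) - K * exp(-rT) * N(d2)
N(d1) = 0.61311961; N(d2) = 0.53002277
C = 26.8500 * 1.00000000 * 0.61311961 - 26.7300 * 0.96657150 * 0.53002277 = 2.7684

Answer: Price = 2.7684


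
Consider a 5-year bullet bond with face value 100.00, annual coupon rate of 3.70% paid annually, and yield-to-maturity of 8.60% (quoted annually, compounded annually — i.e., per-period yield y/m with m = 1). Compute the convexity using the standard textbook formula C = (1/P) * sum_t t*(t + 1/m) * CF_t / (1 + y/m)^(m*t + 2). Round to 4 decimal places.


Answer: Convexity = 22.8189

Derivation:
Coupon per period c = face * coupon_rate / m = 3.700000
Periods per year m = 1; per-period yield y/m = 0.086000
Number of cashflows N = 5
Cashflows (t years, CF_t, discount factor 1/(1+y/m)^(m*t), PV):
  t = 1.0000: CF_t = 3.700000, DF = 0.920810, PV = 3.406998
  t = 2.0000: CF_t = 3.700000, DF = 0.847892, PV = 3.137199
  t = 3.0000: CF_t = 3.700000, DF = 0.780747, PV = 2.888765
  t = 4.0000: CF_t = 3.700000, DF = 0.718920, PV = 2.660005
  t = 5.0000: CF_t = 103.700000, DF = 0.661989, PV = 68.648275
Price P = sum_t PV_t = 80.741242
Convexity numerator sum_t t*(t + 1/m) * CF_t / (1+y/m)^(m*t + 2):
  t = 1.0000: term = 5.777530
  t = 2.0000: term = 15.960029
  t = 3.0000: term = 29.392318
  t = 4.0000: term = 45.107917
  t = 5.0000: term = 1746.188945
Convexity = (1/P) * sum = 1842.426739 / 80.741242 = 22.818905


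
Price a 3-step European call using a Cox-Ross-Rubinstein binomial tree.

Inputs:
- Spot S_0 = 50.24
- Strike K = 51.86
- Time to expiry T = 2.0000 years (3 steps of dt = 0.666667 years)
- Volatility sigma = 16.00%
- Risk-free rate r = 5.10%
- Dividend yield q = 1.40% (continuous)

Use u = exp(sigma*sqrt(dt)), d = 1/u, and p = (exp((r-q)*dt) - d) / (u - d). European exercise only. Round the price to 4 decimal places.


Answer: Price = V(0,0) = 5.6401

Derivation:
dt = T/N = 0.666667
u = exp(sigma*sqrt(dt)) = 1.139557; d = 1/u = 0.877534
p = (exp((r-q)*dt) - d) / (u - d) = 0.562697
Discount per step: exp(-r*dt) = 0.966572
Stock lattice S(k, i) with i counting down-moves:
  k=0: S(0,0) = 50.2400
  k=1: S(1,0) = 57.2513; S(1,1) = 44.0873
  k=2: S(2,0) = 65.2412; S(2,1) = 50.2400; S(2,2) = 38.6881
  k=3: S(3,0) = 74.3460; S(3,1) = 57.2513; S(3,2) = 44.0873; S(3,3) = 33.9501
Terminal payoffs V(N, i) = max(S_T - K, 0):
  V(3,0) = 22.486001; V(3,1) = 5.391336; V(3,2) = 0.000000; V(3,3) = 0.000000
Backward induction: V(k, i) = exp(-r*dt) * [p * V(k+1, i) + (1-p) * V(k+1, i+1)].
  V(2,0) = exp(-r*dt) * [p*22.486001 + (1-p)*5.391336] = 14.508669
  V(2,1) = exp(-r*dt) * [p*5.391336 + (1-p)*0.000000] = 2.932275
  V(2,2) = exp(-r*dt) * [p*0.000000 + (1-p)*0.000000] = 0.000000
  V(1,0) = exp(-r*dt) * [p*14.508669 + (1-p)*2.932275] = 9.130497
  V(1,1) = exp(-r*dt) * [p*2.932275 + (1-p)*0.000000] = 1.594825
  V(0,0) = exp(-r*dt) * [p*9.130497 + (1-p)*1.594825] = 5.640062


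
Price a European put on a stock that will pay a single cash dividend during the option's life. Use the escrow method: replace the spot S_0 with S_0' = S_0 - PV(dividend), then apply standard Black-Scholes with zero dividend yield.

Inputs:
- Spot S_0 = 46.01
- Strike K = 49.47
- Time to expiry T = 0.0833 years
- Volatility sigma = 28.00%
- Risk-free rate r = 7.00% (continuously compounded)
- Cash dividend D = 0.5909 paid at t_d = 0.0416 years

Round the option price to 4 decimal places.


Answer: Price = 4.0891

Derivation:
PV(D) = D * exp(-r * t_d) = 0.5909 * 0.99709224 = 0.58918180
S_0' = S_0 - PV(D) = 46.0100 - 0.58918180 = 45.42081820
d1 = (ln(S_0'/K) + (r + sigma^2/2)*T) / (sigma*sqrt(T)) = -0.94415053
d2 = d1 - sigma*sqrt(T) = -1.02496341
exp(-rT) = 0.99418597
N(-d1) = 0.82745364; N(-d2) = 0.84730977
P = K * exp(-rT) * N(-d2) - S_0' * N(-d1) = 49.4700 * 0.99418597 * 0.84730977 - 45.42081820 * 0.82745364 = 4.0891


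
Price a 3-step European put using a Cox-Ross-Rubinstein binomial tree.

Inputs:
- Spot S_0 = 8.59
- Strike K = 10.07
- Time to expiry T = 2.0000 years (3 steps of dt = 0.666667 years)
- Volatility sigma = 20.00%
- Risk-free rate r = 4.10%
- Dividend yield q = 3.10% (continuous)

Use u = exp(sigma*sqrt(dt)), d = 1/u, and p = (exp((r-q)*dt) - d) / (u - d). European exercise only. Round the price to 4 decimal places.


Answer: Price = V(0,0) = 1.6197

Derivation:
dt = T/N = 0.666667
u = exp(sigma*sqrt(dt)) = 1.177389; d = 1/u = 0.849337
p = (exp((r-q)*dt) - d) / (u - d) = 0.479656
Discount per step: exp(-r*dt) = 0.973037
Stock lattice S(k, i) with i counting down-moves:
  k=0: S(0,0) = 8.5900
  k=1: S(1,0) = 10.1138; S(1,1) = 7.2958
  k=2: S(2,0) = 11.9078; S(2,1) = 8.5900; S(2,2) = 6.1966
  k=3: S(3,0) = 14.0202; S(3,1) = 10.1138; S(3,2) = 7.2958; S(3,3) = 5.2630
Terminal payoffs V(N, i) = max(K - S_T, 0):
  V(3,0) = 0.000000; V(3,1) = 0.000000; V(3,2) = 2.774196; V(3,3) = 4.807002
Backward induction: V(k, i) = exp(-r*dt) * [p * V(k+1, i) + (1-p) * V(k+1, i+1)].
  V(2,0) = exp(-r*dt) * [p*0.000000 + (1-p)*0.000000] = 0.000000
  V(2,1) = exp(-r*dt) * [p*0.000000 + (1-p)*2.774196] = 1.404615
  V(2,2) = exp(-r*dt) * [p*2.774196 + (1-p)*4.807002] = 3.728634
  V(1,0) = exp(-r*dt) * [p*0.000000 + (1-p)*1.404615] = 0.711177
  V(1,1) = exp(-r*dt) * [p*1.404615 + (1-p)*3.728634] = 2.543426
  V(0,0) = exp(-r*dt) * [p*0.711177 + (1-p)*2.543426] = 1.619695


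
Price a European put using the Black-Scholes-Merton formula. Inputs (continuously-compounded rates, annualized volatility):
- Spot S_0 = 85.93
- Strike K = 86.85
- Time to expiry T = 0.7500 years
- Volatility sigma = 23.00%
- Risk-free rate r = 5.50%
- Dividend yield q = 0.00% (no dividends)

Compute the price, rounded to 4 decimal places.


d1 = (ln(S/K) + (r - q + 0.5*sigma^2) * T) / (sigma * sqrt(T)) = 0.25322090
d2 = d1 - sigma * sqrt(T) = 0.05403506
exp(-rT) = 0.95958920; exp(-qT) = 1.00000000
P = K * exp(-rT) * N(-d2) - S_0 * exp(-qT) * N(-d1)
N(-d1) = 0.40004876; N(-d2) = 0.47845362
P = 86.8500 * 0.95958920 * 0.47845362 - 85.9300 * 1.00000000 * 0.40004876 = 5.4983

Answer: Price = 5.4983


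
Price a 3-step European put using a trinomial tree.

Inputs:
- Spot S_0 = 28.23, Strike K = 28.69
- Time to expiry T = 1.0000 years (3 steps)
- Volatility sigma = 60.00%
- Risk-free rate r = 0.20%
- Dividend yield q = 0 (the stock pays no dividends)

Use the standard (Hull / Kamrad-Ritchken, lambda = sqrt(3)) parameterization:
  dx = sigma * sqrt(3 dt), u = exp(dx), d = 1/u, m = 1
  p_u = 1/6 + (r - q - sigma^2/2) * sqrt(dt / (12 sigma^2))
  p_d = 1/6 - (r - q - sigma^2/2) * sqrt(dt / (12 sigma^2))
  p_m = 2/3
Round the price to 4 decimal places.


dt = T/N = 0.333333; dx = sigma*sqrt(3*dt) = 0.600000
u = exp(dx) = 1.822119; d = 1/u = 0.548812
p_u = 0.117222, p_m = 0.666667, p_d = 0.216111
Discount per step: exp(-r*dt) = 0.999334
Stock lattice S(k, j) with j the centered position index:
  k=0: S(0,+0) = 28.2300
  k=1: S(1,-1) = 15.4930; S(1,+0) = 28.2300; S(1,+1) = 51.4384
  k=2: S(2,-2) = 8.5027; S(2,-1) = 15.4930; S(2,+0) = 28.2300; S(2,+1) = 51.4384; S(2,+2) = 93.7269
  k=3: S(3,-3) = 4.6664; S(3,-2) = 8.5027; S(3,-1) = 15.4930; S(3,+0) = 28.2300; S(3,+1) = 51.4384; S(3,+2) = 93.7269; S(3,+3) = 170.7815
Terminal payoffs V(N, j) = max(K - S_T, 0):
  V(3,-3) = 24.023612; V(3,-2) = 20.187287; V(3,-1) = 13.197048; V(3,+0) = 0.460000; V(3,+1) = 0.000000; V(3,+2) = 0.000000; V(3,+3) = 0.000000
Backward induction: V(k, j) = exp(-r*dt) * [p_u * V(k+1, j+1) + p_m * V(k+1, j) + p_d * V(k+1, j-1)]
  V(2,-2) = exp(-r*dt) * [p_u*13.197048 + p_m*20.187287 + p_d*24.023612] = 20.183488
  V(2,-1) = exp(-r*dt) * [p_u*0.460000 + p_m*13.197048 + p_d*20.187287] = 13.205844
  V(2,+0) = exp(-r*dt) * [p_u*0.000000 + p_m*0.460000 + p_d*13.197048] = 3.156590
  V(2,+1) = exp(-r*dt) * [p_u*0.000000 + p_m*0.000000 + p_d*0.460000] = 0.099345
  V(2,+2) = exp(-r*dt) * [p_u*0.000000 + p_m*0.000000 + p_d*0.000000] = 0.000000
  V(1,-1) = exp(-r*dt) * [p_u*3.156590 + p_m*13.205844 + p_d*20.183488] = 13.526774
  V(1,+0) = exp(-r*dt) * [p_u*0.099345 + p_m*3.156590 + p_d*13.205844] = 4.966656
  V(1,+1) = exp(-r*dt) * [p_u*0.000000 + p_m*0.099345 + p_d*3.156590] = 0.747905
  V(0,+0) = exp(-r*dt) * [p_u*0.747905 + p_m*4.966656 + p_d*13.526774] = 6.317848

Answer: Price = V(0,0) = 6.3178


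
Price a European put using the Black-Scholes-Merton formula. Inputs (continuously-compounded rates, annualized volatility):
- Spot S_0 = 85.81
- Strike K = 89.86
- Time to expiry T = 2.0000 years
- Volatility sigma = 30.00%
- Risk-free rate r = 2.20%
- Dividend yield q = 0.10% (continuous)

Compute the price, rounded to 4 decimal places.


Answer: Price = 14.5939

Derivation:
d1 = (ln(S/K) + (r - q + 0.5*sigma^2) * T) / (sigma * sqrt(T)) = 0.20242734
d2 = d1 - sigma * sqrt(T) = -0.22183673
exp(-rT) = 0.95695396; exp(-qT) = 0.99800200
P = K * exp(-rT) * N(-d2) - S_0 * exp(-qT) * N(-d1)
N(-d1) = 0.41979133; N(-d2) = 0.58777951
P = 89.8600 * 0.95695396 * 0.58777951 - 85.8100 * 0.99800200 * 0.41979133 = 14.5939


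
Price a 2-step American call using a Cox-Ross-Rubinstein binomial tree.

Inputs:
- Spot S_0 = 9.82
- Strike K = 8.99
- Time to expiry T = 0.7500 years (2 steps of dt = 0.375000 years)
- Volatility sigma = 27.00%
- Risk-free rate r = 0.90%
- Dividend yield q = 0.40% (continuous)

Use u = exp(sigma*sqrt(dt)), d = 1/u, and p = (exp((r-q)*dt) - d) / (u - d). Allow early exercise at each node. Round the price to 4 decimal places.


dt = T/N = 0.375000
u = exp(sigma*sqrt(dt)) = 1.179795; d = 1/u = 0.847605
p = (exp((r-q)*dt) - d) / (u - d) = 0.464408
Discount per step: exp(-r*dt) = 0.996631
Stock lattice S(k, i) with i counting down-moves:
  k=0: S(0,0) = 9.8200
  k=1: S(1,0) = 11.5856; S(1,1) = 8.3235
  k=2: S(2,0) = 13.6686; S(2,1) = 9.8200; S(2,2) = 7.0550
Terminal payoffs V(N, i) = max(S_T - K, 0):
  V(2,0) = 4.678614; V(2,1) = 0.830000; V(2,2) = 0.000000
Backward induction: V(k, i) = exp(-r*dt) * [p * V(k+1, i) + (1-p) * V(k+1, i+1)]; then take max(V_cont, immediate exercise) for American.
  V(1,0) = exp(-r*dt) * [p*4.678614 + (1-p)*0.830000] = 2.608510; exercise = 2.595585; V(1,0) = max -> 2.608510
  V(1,1) = exp(-r*dt) * [p*0.830000 + (1-p)*0.000000] = 0.384160; exercise = 0.000000; V(1,1) = max -> 0.384160
  V(0,0) = exp(-r*dt) * [p*2.608510 + (1-p)*0.384160] = 1.412392; exercise = 0.830000; V(0,0) = max -> 1.412392

Answer: Price = V(0,0) = 1.4124


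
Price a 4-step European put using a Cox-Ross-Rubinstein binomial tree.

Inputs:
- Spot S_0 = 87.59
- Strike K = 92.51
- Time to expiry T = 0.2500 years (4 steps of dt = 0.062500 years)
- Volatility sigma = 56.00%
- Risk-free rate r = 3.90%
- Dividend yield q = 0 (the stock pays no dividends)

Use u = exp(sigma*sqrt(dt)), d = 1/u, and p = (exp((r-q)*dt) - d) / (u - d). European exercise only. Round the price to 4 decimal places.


dt = T/N = 0.062500
u = exp(sigma*sqrt(dt)) = 1.150274; d = 1/u = 0.869358
p = (exp((r-q)*dt) - d) / (u - d) = 0.473745
Discount per step: exp(-r*dt) = 0.997565
Stock lattice S(k, i) with i counting down-moves:
  k=0: S(0,0) = 87.5900
  k=1: S(1,0) = 100.7525; S(1,1) = 76.1471
  k=2: S(2,0) = 115.8929; S(2,1) = 87.5900; S(2,2) = 66.1991
  k=3: S(3,0) = 133.3086; S(3,1) = 100.7525; S(3,2) = 76.1471; S(3,3) = 57.5507
  k=4: S(4,0) = 153.3414; S(4,1) = 115.8929; S(4,2) = 87.5900; S(4,3) = 66.1991; S(4,4) = 50.0322
Terminal payoffs V(N, i) = max(K - S_T, 0):
  V(4,0) = 0.000000; V(4,1) = 0.000000; V(4,2) = 4.920000; V(4,3) = 26.310902; V(4,4) = 42.477798
Backward induction: V(k, i) = exp(-r*dt) * [p * V(k+1, i) + (1-p) * V(k+1, i+1)].
  V(3,0) = exp(-r*dt) * [p*0.000000 + (1-p)*0.000000] = 0.000000
  V(3,1) = exp(-r*dt) * [p*0.000000 + (1-p)*4.920000] = 2.582873
  V(3,2) = exp(-r*dt) * [p*4.920000 + (1-p)*26.310902] = 16.137694
  V(3,3) = exp(-r*dt) * [p*26.310902 + (1-p)*42.477798] = 34.734051
  V(2,0) = exp(-r*dt) * [p*0.000000 + (1-p)*2.582873] = 1.355942
  V(2,1) = exp(-r*dt) * [p*2.582873 + (1-p)*16.137694] = 9.692516
  V(2,2) = exp(-r*dt) * [p*16.137694 + (1-p)*34.734051] = 25.861013
  V(1,0) = exp(-r*dt) * [p*1.355942 + (1-p)*9.692516] = 5.729127
  V(1,1) = exp(-r*dt) * [p*9.692516 + (1-p)*25.861013] = 18.156963
  V(0,0) = exp(-r*dt) * [p*5.729127 + (1-p)*18.156963] = 12.239472

Answer: Price = V(0,0) = 12.2395


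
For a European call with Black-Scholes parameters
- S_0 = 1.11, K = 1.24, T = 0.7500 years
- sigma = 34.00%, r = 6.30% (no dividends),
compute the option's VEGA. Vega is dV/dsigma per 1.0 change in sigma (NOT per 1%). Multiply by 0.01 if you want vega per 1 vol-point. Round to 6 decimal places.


Answer: Vega = 0.382601

Derivation:
d1 = -0.0684376212; d2 = -0.3628862585
phi(d1) = 0.3980091089; exp(-qT) = 1.0000000000; exp(-rT) = 0.9538489056
Vega = S * exp(-qT) * phi(d1) * sqrt(T) = 1.1100 * 1.0000000000 * 0.3980091089 * 0.8660254038 = 0.382601


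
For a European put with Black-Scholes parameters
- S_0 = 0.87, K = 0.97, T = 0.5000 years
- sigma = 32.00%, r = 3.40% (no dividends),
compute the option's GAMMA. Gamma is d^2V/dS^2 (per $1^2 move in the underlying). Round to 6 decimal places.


d1 = -0.2925780696; d2 = -0.5188522396
phi(d1) = 0.3822274241; exp(-qT) = 1.0000000000; exp(-rT) = 0.9831436846
Gamma = exp(-qT) * phi(d1) / (S * sigma * sqrt(T)) = 1.0000000000 * 0.3822274241 / (0.8700 * 0.3200 * 0.7071067812) = 1.941635

Answer: Gamma = 1.941635


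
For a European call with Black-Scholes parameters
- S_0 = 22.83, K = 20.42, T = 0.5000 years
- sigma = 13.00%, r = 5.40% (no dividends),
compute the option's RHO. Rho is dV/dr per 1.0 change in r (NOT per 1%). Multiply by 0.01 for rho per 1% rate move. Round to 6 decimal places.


Answer: Rho = 9.222921

Derivation:
d1 = 1.5533030741; d2 = 1.4613791926
phi(d1) = 0.1193955017; exp(-qT) = 1.0000000000; exp(-rT) = 0.9733612415
N(d2) = 0.9280442962
Rho = K*T*exp(-rT)*N(d2) = 20.4200 * 0.5000 * 0.9733612415 * 0.9280442962 = 9.222921


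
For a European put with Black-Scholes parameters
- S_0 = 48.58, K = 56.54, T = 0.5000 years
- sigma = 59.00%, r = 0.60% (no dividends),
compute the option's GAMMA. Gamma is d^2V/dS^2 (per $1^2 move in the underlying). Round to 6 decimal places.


d1 = -0.1479205753; d2 = -0.5651135762
phi(d1) = 0.3946015405; exp(-qT) = 1.0000000000; exp(-rT) = 0.9970044955
Gamma = exp(-qT) * phi(d1) / (S * sigma * sqrt(T)) = 1.0000000000 * 0.3946015405 / (48.5800 * 0.5900 * 0.7071067812) = 0.019470

Answer: Gamma = 0.019470


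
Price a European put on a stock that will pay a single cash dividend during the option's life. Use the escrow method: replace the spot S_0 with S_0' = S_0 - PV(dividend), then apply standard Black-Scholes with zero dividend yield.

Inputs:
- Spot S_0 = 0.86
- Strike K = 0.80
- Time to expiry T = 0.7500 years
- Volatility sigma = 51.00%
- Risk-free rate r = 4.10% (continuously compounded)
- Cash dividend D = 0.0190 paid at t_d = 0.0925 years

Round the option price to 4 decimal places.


Answer: Price = 0.1110

Derivation:
PV(D) = D * exp(-r * t_d) = 0.0190 * 0.99621468 = 0.01892808
S_0' = S_0 - PV(D) = 0.8600 - 0.01892808 = 0.84107192
d1 = (ln(S_0'/K) + (r + sigma^2/2)*T) / (sigma*sqrt(T)) = 0.40381224
d2 = d1 - sigma*sqrt(T) = -0.03786071
exp(-rT) = 0.96971797
N(-d1) = 0.34317540; N(-d2) = 0.51510063
P = K * exp(-rT) * N(-d2) - S_0' * N(-d1) = 0.8000 * 0.96971797 * 0.51510063 - 0.84107192 * 0.34317540 = 0.1110


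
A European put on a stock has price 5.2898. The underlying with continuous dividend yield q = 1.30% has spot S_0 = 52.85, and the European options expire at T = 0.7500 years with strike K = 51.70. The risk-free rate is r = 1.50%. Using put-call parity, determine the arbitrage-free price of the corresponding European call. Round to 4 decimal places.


Put-call parity: C - P = S_0 * exp(-qT) - K * exp(-rT).
S_0 * exp(-qT) = 52.8500 * 0.99029738 = 52.33721638
K * exp(-rT) = 51.7000 * 0.98881304 = 51.12163441
C = P + S*exp(-qT) - K*exp(-rT)
C = 5.2898 + 52.33721638 - 51.12163441 = 6.5054

Answer: Call price = 6.5054


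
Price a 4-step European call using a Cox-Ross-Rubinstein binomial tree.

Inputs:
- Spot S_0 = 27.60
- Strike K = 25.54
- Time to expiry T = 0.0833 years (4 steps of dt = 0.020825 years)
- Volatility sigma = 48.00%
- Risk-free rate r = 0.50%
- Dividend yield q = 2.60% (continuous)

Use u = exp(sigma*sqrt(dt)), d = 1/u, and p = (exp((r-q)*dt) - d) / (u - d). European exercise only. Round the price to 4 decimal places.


Answer: Price = V(0,0) = 2.7581

Derivation:
dt = T/N = 0.020825
u = exp(sigma*sqrt(dt)) = 1.071724; d = 1/u = 0.933076
p = (exp((r-q)*dt) - d) / (u - d) = 0.479536
Discount per step: exp(-r*dt) = 0.999896
Stock lattice S(k, i) with i counting down-moves:
  k=0: S(0,0) = 27.6000
  k=1: S(1,0) = 29.5796; S(1,1) = 25.7529
  k=2: S(2,0) = 31.7011; S(2,1) = 27.6000; S(2,2) = 24.0294
  k=3: S(3,0) = 33.9748; S(3,1) = 29.5796; S(3,2) = 25.7529; S(3,3) = 22.4213
  k=4: S(4,0) = 36.4116; S(4,1) = 31.7011; S(4,2) = 27.6000; S(4,3) = 24.0294; S(4,4) = 20.9208
Terminal payoffs V(N, i) = max(S_T - K, 0):
  V(4,0) = 10.871639; V(4,1) = 6.161123; V(4,2) = 2.060000; V(4,3) = 0.000000; V(4,4) = 0.000000
Backward induction: V(k, i) = exp(-r*dt) * [p * V(k+1, i) + (1-p) * V(k+1, i+1)].
  V(3,0) = exp(-r*dt) * [p*10.871639 + (1-p)*6.161123] = 8.419110
  V(3,1) = exp(-r*dt) * [p*6.161123 + (1-p)*2.060000] = 4.026218
  V(3,2) = exp(-r*dt) * [p*2.060000 + (1-p)*0.000000] = 0.987742
  V(3,3) = exp(-r*dt) * [p*0.000000 + (1-p)*0.000000] = 0.000000
  V(2,0) = exp(-r*dt) * [p*8.419110 + (1-p)*4.026218] = 6.132131
  V(2,1) = exp(-r*dt) * [p*4.026218 + (1-p)*0.987742] = 2.444547
  V(2,2) = exp(-r*dt) * [p*0.987742 + (1-p)*0.000000] = 0.473609
  V(1,0) = exp(-r*dt) * [p*6.132131 + (1-p)*2.444547] = 4.212439
  V(1,1) = exp(-r*dt) * [p*2.444547 + (1-p)*0.473609] = 1.418598
  V(0,0) = exp(-r*dt) * [p*4.212439 + (1-p)*1.418598] = 2.758059


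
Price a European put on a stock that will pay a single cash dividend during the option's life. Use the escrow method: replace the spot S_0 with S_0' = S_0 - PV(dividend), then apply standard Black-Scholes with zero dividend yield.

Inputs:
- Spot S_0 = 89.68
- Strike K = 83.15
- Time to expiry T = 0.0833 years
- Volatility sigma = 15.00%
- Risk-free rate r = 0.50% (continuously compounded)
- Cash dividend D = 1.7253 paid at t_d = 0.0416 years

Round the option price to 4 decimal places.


PV(D) = D * exp(-r * t_d) = 1.7253 * 0.99979202 = 1.72494117
S_0' = S_0 - PV(D) = 89.6800 - 1.72494117 = 87.95505883
d1 = (ln(S_0'/K) + (r + sigma^2/2)*T) / (sigma*sqrt(T)) = 1.32894296
d2 = d1 - sigma*sqrt(T) = 1.28565036
exp(-rT) = 0.99958359
N(-d1) = 0.09193339; N(-d2) = 0.09928256
P = K * exp(-rT) * N(-d2) - S_0' * N(-d1) = 83.1500 * 0.99958359 * 0.09928256 - 87.95505883 * 0.09193339 = 0.1659

Answer: Price = 0.1659


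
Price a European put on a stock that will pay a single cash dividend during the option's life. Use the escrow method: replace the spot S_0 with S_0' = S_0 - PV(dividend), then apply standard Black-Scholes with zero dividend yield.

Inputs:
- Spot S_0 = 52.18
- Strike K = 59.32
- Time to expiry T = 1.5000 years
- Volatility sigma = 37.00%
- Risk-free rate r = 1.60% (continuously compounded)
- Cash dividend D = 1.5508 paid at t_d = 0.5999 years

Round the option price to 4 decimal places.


PV(D) = D * exp(-r * t_d) = 1.5508 * 0.99044752 = 1.53598601
S_0' = S_0 - PV(D) = 52.1800 - 1.53598601 = 50.64401399
d1 = (ln(S_0'/K) + (r + sigma^2/2)*T) / (sigma*sqrt(T)) = -0.06940326
d2 = d1 - sigma*sqrt(T) = -0.52255887
exp(-rT) = 0.97628571
N(-d1) = 0.52766568; N(-d2) = 0.69935936
P = K * exp(-rT) * N(-d2) - S_0' * N(-d1) = 59.3200 * 0.97628571 * 0.69935936 - 50.64401399 * 0.52766568 = 13.7791

Answer: Price = 13.7791


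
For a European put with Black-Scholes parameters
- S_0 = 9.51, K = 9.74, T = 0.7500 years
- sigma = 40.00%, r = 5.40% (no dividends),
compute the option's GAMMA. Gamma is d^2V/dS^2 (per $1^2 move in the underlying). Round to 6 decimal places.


Answer: Gamma = 0.118174

Derivation:
d1 = 0.2211331174; d2 = -0.1252770441
phi(d1) = 0.3893064482; exp(-qT) = 1.0000000000; exp(-rT) = 0.9603091645
Gamma = exp(-qT) * phi(d1) / (S * sigma * sqrt(T)) = 1.0000000000 * 0.3893064482 / (9.5100 * 0.4000 * 0.8660254038) = 0.118174


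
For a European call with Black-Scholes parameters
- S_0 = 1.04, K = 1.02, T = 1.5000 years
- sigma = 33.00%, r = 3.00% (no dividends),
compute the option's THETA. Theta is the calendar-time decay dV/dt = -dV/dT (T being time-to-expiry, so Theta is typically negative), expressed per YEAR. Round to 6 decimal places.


Answer: Theta = -0.066490

Derivation:
d1 = 0.3614681973; d2 = -0.0426976103
phi(d1) = 0.3737126240; exp(-qT) = 1.0000000000; exp(-rT) = 0.9559974818
Theta = -S*exp(-qT)*phi(d1)*sigma/(2*sqrt(T)) - r*K*exp(-rT)*N(d2) + q*S*exp(-qT)*N(d1)
N(d1) = 0.6411252625; N(d2) = 0.4829712923; sqrt(T) = 1.2247448714
Term 1 = -1.0400 * 1.0000000000 * 0.3737126240 * 0.3300 / (2 * 1.2247448714) = -0.0523611797
Term 2 = -0.0300 * 1.0200 * 0.9559974818 * 0.4829712923 = -0.0141286118
Term 3 = 0 (no dividend yield, q = 0)
Theta = -0.0523611797 + (-0.0141286118) + (0.0000000000) = -0.066490


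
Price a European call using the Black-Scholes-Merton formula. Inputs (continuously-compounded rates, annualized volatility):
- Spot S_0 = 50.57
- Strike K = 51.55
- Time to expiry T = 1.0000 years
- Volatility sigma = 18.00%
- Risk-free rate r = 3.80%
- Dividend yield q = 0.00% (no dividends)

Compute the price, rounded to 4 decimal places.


Answer: Price = 4.0833

Derivation:
d1 = (ln(S/K) + (r - q + 0.5*sigma^2) * T) / (sigma * sqrt(T)) = 0.19447947
d2 = d1 - sigma * sqrt(T) = 0.01447947
exp(-rT) = 0.96271294; exp(-qT) = 1.00000000
C = S_0 * exp(-qT) * N(d1) - K * exp(-rT) * N(d2)
N(d1) = 0.57709977; N(d2) = 0.50577627
C = 50.5700 * 1.00000000 * 0.57709977 - 51.5500 * 0.96271294 * 0.50577627 = 4.0833


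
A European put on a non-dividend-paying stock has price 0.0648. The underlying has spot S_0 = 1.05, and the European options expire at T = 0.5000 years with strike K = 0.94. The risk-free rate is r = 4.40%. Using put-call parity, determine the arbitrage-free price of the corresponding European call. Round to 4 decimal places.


Answer: Call price = 0.1953

Derivation:
Put-call parity: C - P = S_0 * exp(-qT) - K * exp(-rT).
S_0 * exp(-qT) = 1.0500 * 1.00000000 = 1.05000000
K * exp(-rT) = 0.9400 * 0.97824024 = 0.91954582
C = P + S*exp(-qT) - K*exp(-rT)
C = 0.0648 + 1.05000000 - 0.91954582 = 0.1953


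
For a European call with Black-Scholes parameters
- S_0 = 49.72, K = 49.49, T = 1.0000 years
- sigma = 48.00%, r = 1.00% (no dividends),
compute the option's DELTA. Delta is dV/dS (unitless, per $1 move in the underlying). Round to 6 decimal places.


d1 = 0.2704929952; d2 = -0.2095070048
phi(d1) = 0.3846114160; exp(-qT) = 1.0000000000; exp(-rT) = 0.9900498337
N(d1) = 0.6066094974
Delta = exp(-qT) * N(d1) = 1.0000000000 * 0.6066094974 = 0.606609

Answer: Delta = 0.606609


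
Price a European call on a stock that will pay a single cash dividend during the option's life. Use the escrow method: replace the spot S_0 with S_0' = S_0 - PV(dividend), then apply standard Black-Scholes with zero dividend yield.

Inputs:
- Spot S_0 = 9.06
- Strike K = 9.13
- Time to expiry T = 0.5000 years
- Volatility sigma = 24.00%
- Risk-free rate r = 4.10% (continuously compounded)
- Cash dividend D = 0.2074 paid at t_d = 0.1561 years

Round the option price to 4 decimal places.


Answer: Price = 0.5575

Derivation:
PV(D) = D * exp(-r * t_d) = 0.2074 * 0.99362034 = 0.20607686
S_0' = S_0 - PV(D) = 9.0600 - 0.20607686 = 8.85392314
d1 = (ln(S_0'/K) + (r + sigma^2/2)*T) / (sigma*sqrt(T)) = 0.02471903
d2 = d1 - sigma*sqrt(T) = -0.14498659
exp(-rT) = 0.97970870
N(d1) = 0.50986046; N(d2) = 0.44236073
C = S_0' * N(d1) - K * exp(-rT) * N(d2) = 8.85392314 * 0.50986046 - 9.1300 * 0.97970870 * 0.44236073 = 0.5575


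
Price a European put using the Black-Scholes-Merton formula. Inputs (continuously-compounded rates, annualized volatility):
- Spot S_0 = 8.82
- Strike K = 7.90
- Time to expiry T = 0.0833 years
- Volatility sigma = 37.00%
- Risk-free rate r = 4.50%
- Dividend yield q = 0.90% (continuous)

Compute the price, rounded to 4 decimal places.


d1 = (ln(S/K) + (r - q + 0.5*sigma^2) * T) / (sigma * sqrt(T)) = 1.11303995
d2 = d1 - sigma * sqrt(T) = 1.00625152
exp(-rT) = 0.99625852; exp(-qT) = 0.99925058
P = K * exp(-rT) * N(-d2) - S_0 * exp(-qT) * N(-d1)
N(-d1) = 0.13284564; N(-d2) = 0.15714730
P = 7.9000 * 0.99625852 * 0.15714730 - 8.8200 * 0.99925058 * 0.13284564 = 0.0660

Answer: Price = 0.0660


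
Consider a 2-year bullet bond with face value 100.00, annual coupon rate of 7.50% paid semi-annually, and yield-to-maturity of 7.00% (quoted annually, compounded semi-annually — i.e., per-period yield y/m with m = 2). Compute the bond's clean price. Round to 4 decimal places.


Answer: Price = 100.9183

Derivation:
Coupon per period c = face * coupon_rate / m = 3.750000
Periods per year m = 2; per-period yield y/m = 0.035000
Number of cashflows N = 4
Cashflows (t years, CF_t, discount factor 1/(1+y/m)^(m*t), PV):
  t = 0.5000: CF_t = 3.750000, DF = 0.966184, PV = 3.623188
  t = 1.0000: CF_t = 3.750000, DF = 0.933511, PV = 3.500665
  t = 1.5000: CF_t = 3.750000, DF = 0.901943, PV = 3.382285
  t = 2.0000: CF_t = 103.750000, DF = 0.871442, PV = 90.412131
Price P = sum_t PV_t = 100.918270


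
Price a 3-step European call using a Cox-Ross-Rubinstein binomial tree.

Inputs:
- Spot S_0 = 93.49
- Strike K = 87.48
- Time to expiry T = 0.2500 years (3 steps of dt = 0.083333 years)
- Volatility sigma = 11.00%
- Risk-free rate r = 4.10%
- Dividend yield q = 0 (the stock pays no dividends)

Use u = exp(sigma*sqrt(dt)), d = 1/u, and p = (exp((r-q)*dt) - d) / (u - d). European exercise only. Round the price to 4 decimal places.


dt = T/N = 0.083333
u = exp(sigma*sqrt(dt)) = 1.032264; d = 1/u = 0.968745
p = (exp((r-q)*dt) - d) / (u - d) = 0.545944
Discount per step: exp(-r*dt) = 0.996589
Stock lattice S(k, i) with i counting down-moves:
  k=0: S(0,0) = 93.4900
  k=1: S(1,0) = 96.5063; S(1,1) = 90.5679
  k=2: S(2,0) = 99.6200; S(2,1) = 93.4900; S(2,2) = 87.7372
  k=3: S(3,0) = 102.8341; S(3,1) = 96.5063; S(3,2) = 90.5679; S(3,3) = 84.9949
Terminal payoffs V(N, i) = max(S_T - K, 0):
  V(3,0) = 15.354127; V(3,1) = 9.026344; V(3,2) = 3.087933; V(3,3) = 0.000000
Backward induction: V(k, i) = exp(-r*dt) * [p * V(k+1, i) + (1-p) * V(k+1, i+1)].
  V(2,0) = exp(-r*dt) * [p*15.354127 + (1-p)*9.026344] = 12.438386
  V(2,1) = exp(-r*dt) * [p*9.026344 + (1-p)*3.087933] = 6.308380
  V(2,2) = exp(-r*dt) * [p*3.087933 + (1-p)*0.000000] = 1.680087
  V(1,0) = exp(-r*dt) * [p*12.438386 + (1-p)*6.308380] = 9.622086
  V(1,1) = exp(-r*dt) * [p*6.308380 + (1-p)*1.680087] = 4.192525
  V(0,0) = exp(-r*dt) * [p*9.622086 + (1-p)*4.192525] = 7.132349

Answer: Price = V(0,0) = 7.1323


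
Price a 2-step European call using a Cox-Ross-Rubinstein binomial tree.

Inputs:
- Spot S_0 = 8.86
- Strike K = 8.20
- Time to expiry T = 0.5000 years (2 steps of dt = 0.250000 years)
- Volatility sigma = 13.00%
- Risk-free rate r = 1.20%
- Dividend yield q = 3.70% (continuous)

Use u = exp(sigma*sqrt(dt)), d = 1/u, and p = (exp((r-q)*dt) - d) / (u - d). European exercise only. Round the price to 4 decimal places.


dt = T/N = 0.250000
u = exp(sigma*sqrt(dt)) = 1.067159; d = 1/u = 0.937067
p = (exp((r-q)*dt) - d) / (u - d) = 0.435862
Discount per step: exp(-r*dt) = 0.997004
Stock lattice S(k, i) with i counting down-moves:
  k=0: S(0,0) = 8.8600
  k=1: S(1,0) = 9.4550; S(1,1) = 8.3024
  k=2: S(2,0) = 10.0900; S(2,1) = 8.8600; S(2,2) = 7.7799
Terminal payoffs V(N, i) = max(S_T - K, 0):
  V(2,0) = 1.890019; V(2,1) = 0.660000; V(2,2) = 0.000000
Backward induction: V(k, i) = exp(-r*dt) * [p * V(k+1, i) + (1-p) * V(k+1, i+1)].
  V(1,0) = exp(-r*dt) * [p*1.890019 + (1-p)*0.660000] = 1.192536
  V(1,1) = exp(-r*dt) * [p*0.660000 + (1-p)*0.000000] = 0.286808
  V(0,0) = exp(-r*dt) * [p*1.192536 + (1-p)*0.286808] = 0.679539

Answer: Price = V(0,0) = 0.6795


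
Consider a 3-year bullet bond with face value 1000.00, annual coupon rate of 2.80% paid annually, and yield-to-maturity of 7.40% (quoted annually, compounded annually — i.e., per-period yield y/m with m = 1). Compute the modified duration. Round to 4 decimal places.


Coupon per period c = face * coupon_rate / m = 28.000000
Periods per year m = 1; per-period yield y/m = 0.074000
Number of cashflows N = 3
Cashflows (t years, CF_t, discount factor 1/(1+y/m)^(m*t), PV):
  t = 1.0000: CF_t = 28.000000, DF = 0.931099, PV = 26.070764
  t = 2.0000: CF_t = 28.000000, DF = 0.866945, PV = 24.274454
  t = 3.0000: CF_t = 1028.000000, DF = 0.807211, PV = 829.813069
Price P = sum_t PV_t = 880.158287
First compute Macaulay numerator sum_t t * PV_t:
  t * PV_t at t = 1.0000: 26.070764
  t * PV_t at t = 2.0000: 48.548908
  t * PV_t at t = 3.0000: 2489.439208
Macaulay duration D = 2564.058879 / 880.158287 = 2.913179
Modified duration = D / (1 + y/m) = 2.913179 / (1 + 0.074000) = 2.712457

Answer: Modified duration = 2.7125


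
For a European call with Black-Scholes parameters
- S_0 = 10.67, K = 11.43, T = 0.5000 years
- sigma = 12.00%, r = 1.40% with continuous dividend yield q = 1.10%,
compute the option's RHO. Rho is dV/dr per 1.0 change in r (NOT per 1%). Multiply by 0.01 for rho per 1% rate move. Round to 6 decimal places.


d1 = -0.7507754862; d2 = -0.8356282999
phi(d1) = 0.3009622466; exp(-qT) = 0.9945150973; exp(-rT) = 0.9930244429
N(d2) = 0.2016820215
Rho = K*T*exp(-rT)*N(d2) = 11.4300 * 0.5000 * 0.9930244429 * 0.2016820215 = 1.144573

Answer: Rho = 1.144573


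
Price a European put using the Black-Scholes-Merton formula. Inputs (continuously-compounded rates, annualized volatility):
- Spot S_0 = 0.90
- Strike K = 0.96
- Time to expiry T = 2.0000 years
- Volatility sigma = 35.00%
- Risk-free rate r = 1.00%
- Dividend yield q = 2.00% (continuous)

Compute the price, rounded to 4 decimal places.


d1 = (ln(S/K) + (r - q + 0.5*sigma^2) * T) / (sigma * sqrt(T)) = 0.07669377
d2 = d1 - sigma * sqrt(T) = -0.41828098
exp(-rT) = 0.98019867; exp(-qT) = 0.96078944
P = K * exp(-rT) * N(-d2) - S_0 * exp(-qT) * N(-d1)
N(-d1) = 0.46943358; N(-d2) = 0.66212915
P = 0.9600 * 0.98019867 * 0.66212915 - 0.9000 * 0.96078944 * 0.46943358 = 0.2171

Answer: Price = 0.2171


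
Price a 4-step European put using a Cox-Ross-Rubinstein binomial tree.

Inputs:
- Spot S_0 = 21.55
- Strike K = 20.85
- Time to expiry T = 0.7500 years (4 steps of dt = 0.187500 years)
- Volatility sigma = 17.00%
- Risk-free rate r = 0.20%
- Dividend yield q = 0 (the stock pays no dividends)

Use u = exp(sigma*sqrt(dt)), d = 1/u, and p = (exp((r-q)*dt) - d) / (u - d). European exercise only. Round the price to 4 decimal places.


dt = T/N = 0.187500
u = exp(sigma*sqrt(dt)) = 1.076389; d = 1/u = 0.929032
p = (exp((r-q)*dt) - d) / (u - d) = 0.484151
Discount per step: exp(-r*dt) = 0.999625
Stock lattice S(k, i) with i counting down-moves:
  k=0: S(0,0) = 21.5500
  k=1: S(1,0) = 23.1962; S(1,1) = 20.0206
  k=2: S(2,0) = 24.9681; S(2,1) = 21.5500; S(2,2) = 18.5998
  k=3: S(3,0) = 26.8754; S(3,1) = 23.1962; S(3,2) = 20.0206; S(3,3) = 17.2798
  k=4: S(4,0) = 28.9284; S(4,1) = 24.9681; S(4,2) = 21.5500; S(4,3) = 18.5998; S(4,4) = 16.0535
Terminal payoffs V(N, i) = max(K - S_T, 0):
  V(4,0) = 0.000000; V(4,1) = 0.000000; V(4,2) = 0.000000; V(4,3) = 2.250188; V(4,4) = 4.796495
Backward induction: V(k, i) = exp(-r*dt) * [p * V(k+1, i) + (1-p) * V(k+1, i+1)].
  V(3,0) = exp(-r*dt) * [p*0.000000 + (1-p)*0.000000] = 0.000000
  V(3,1) = exp(-r*dt) * [p*0.000000 + (1-p)*0.000000] = 0.000000
  V(3,2) = exp(-r*dt) * [p*0.000000 + (1-p)*2.250188] = 1.160323
  V(3,3) = exp(-r*dt) * [p*2.250188 + (1-p)*4.796495] = 3.562363
  V(2,0) = exp(-r*dt) * [p*0.000000 + (1-p)*0.000000] = 0.000000
  V(2,1) = exp(-r*dt) * [p*0.000000 + (1-p)*1.160323] = 0.598327
  V(2,2) = exp(-r*dt) * [p*1.160323 + (1-p)*3.562363] = 2.398514
  V(1,0) = exp(-r*dt) * [p*0.000000 + (1-p)*0.598327] = 0.308531
  V(1,1) = exp(-r*dt) * [p*0.598327 + (1-p)*2.398514] = 1.526380
  V(0,0) = exp(-r*dt) * [p*0.308531 + (1-p)*1.526380] = 0.936407

Answer: Price = V(0,0) = 0.9364


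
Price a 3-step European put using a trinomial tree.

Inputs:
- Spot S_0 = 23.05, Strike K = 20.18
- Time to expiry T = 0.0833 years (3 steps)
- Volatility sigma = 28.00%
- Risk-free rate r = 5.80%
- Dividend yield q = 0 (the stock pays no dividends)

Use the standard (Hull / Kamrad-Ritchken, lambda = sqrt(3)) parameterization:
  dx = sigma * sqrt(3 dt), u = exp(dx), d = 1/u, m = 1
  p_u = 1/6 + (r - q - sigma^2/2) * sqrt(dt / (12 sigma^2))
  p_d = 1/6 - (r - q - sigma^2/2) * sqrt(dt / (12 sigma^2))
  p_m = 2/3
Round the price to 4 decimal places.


Answer: Price = V(0,0) = 0.0394

Derivation:
dt = T/N = 0.027767; dx = sigma*sqrt(3*dt) = 0.080813
u = exp(dx) = 1.084168; d = 1/u = 0.922366
p_u = 0.169896, p_m = 0.666667, p_d = 0.163437
Discount per step: exp(-r*dt) = 0.998391
Stock lattice S(k, j) with j the centered position index:
  k=0: S(0,+0) = 23.0500
  k=1: S(1,-1) = 21.2605; S(1,+0) = 23.0500; S(1,+1) = 24.9901
  k=2: S(2,-2) = 19.6100; S(2,-1) = 21.2605; S(2,+0) = 23.0500; S(2,+1) = 24.9901; S(2,+2) = 27.0934
  k=3: S(3,-3) = 18.0876; S(3,-2) = 19.6100; S(3,-1) = 21.2605; S(3,+0) = 23.0500; S(3,+1) = 24.9901; S(3,+2) = 27.0934; S(3,+3) = 29.3738
Terminal payoffs V(N, j) = max(K - S_T, 0):
  V(3,-3) = 2.092390; V(3,-2) = 0.569992; V(3,-1) = 0.000000; V(3,+0) = 0.000000; V(3,+1) = 0.000000; V(3,+2) = 0.000000; V(3,+3) = 0.000000
Backward induction: V(k, j) = exp(-r*dt) * [p_u * V(k+1, j+1) + p_m * V(k+1, j) + p_d * V(k+1, j-1)]
  V(2,-2) = exp(-r*dt) * [p_u*0.000000 + p_m*0.569992 + p_d*2.092390] = 0.720807
  V(2,-1) = exp(-r*dt) * [p_u*0.000000 + p_m*0.000000 + p_d*0.569992] = 0.093008
  V(2,+0) = exp(-r*dt) * [p_u*0.000000 + p_m*0.000000 + p_d*0.000000] = 0.000000
  V(2,+1) = exp(-r*dt) * [p_u*0.000000 + p_m*0.000000 + p_d*0.000000] = 0.000000
  V(2,+2) = exp(-r*dt) * [p_u*0.000000 + p_m*0.000000 + p_d*0.000000] = 0.000000
  V(1,-1) = exp(-r*dt) * [p_u*0.000000 + p_m*0.093008 + p_d*0.720807] = 0.179522
  V(1,+0) = exp(-r*dt) * [p_u*0.000000 + p_m*0.000000 + p_d*0.093008] = 0.015176
  V(1,+1) = exp(-r*dt) * [p_u*0.000000 + p_m*0.000000 + p_d*0.000000] = 0.000000
  V(0,+0) = exp(-r*dt) * [p_u*0.000000 + p_m*0.015176 + p_d*0.179522] = 0.039395


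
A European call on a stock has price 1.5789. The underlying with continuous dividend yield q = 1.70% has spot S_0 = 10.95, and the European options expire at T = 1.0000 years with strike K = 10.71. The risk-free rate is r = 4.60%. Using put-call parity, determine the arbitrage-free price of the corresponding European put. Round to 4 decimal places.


Answer: Put price = 1.0420

Derivation:
Put-call parity: C - P = S_0 * exp(-qT) - K * exp(-rT).
S_0 * exp(-qT) = 10.9500 * 0.98314368 = 10.76542335
K * exp(-rT) = 10.7100 * 0.95504196 = 10.22849942
P = C - S*exp(-qT) + K*exp(-rT)
P = 1.5789 - 10.76542335 + 10.22849942 = 1.0420


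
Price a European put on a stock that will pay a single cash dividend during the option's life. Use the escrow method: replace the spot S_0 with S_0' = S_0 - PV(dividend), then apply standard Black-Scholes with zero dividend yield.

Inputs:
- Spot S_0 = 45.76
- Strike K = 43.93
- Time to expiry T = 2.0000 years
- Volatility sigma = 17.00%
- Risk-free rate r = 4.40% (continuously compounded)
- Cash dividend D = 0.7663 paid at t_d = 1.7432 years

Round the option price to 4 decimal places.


Answer: Price = 2.1106

Derivation:
PV(D) = D * exp(-r * t_d) = 0.7663 * 0.92616692 = 0.70972171
S_0' = S_0 - PV(D) = 45.7600 - 0.70972171 = 45.05027829
d1 = (ln(S_0'/K) + (r + sigma^2/2)*T) / (sigma*sqrt(T)) = 0.59098198
d2 = d1 - sigma*sqrt(T) = 0.35056567
exp(-rT) = 0.91576088
N(-d1) = 0.27726625; N(-d2) = 0.36295711
P = K * exp(-rT) * N(-d2) - S_0' * N(-d1) = 43.9300 * 0.91576088 * 0.36295711 - 45.05027829 * 0.27726625 = 2.1106


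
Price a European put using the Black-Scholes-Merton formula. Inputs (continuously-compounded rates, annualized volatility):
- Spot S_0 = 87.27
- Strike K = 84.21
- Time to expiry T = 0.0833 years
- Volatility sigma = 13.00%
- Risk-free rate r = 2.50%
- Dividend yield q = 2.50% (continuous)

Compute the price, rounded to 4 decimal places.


Answer: Price = 0.2931

Derivation:
d1 = (ln(S/K) + (r - q + 0.5*sigma^2) * T) / (sigma * sqrt(T)) = 0.97006167
d2 = d1 - sigma * sqrt(T) = 0.93254141
exp(-rT) = 0.99791967; exp(-qT) = 0.99791967
P = K * exp(-rT) * N(-d2) - S_0 * exp(-qT) * N(-d1)
N(-d1) = 0.16600788; N(-d2) = 0.17552840
P = 84.2100 * 0.99791967 * 0.17552840 - 87.2700 * 0.99791967 * 0.16600788 = 0.2931


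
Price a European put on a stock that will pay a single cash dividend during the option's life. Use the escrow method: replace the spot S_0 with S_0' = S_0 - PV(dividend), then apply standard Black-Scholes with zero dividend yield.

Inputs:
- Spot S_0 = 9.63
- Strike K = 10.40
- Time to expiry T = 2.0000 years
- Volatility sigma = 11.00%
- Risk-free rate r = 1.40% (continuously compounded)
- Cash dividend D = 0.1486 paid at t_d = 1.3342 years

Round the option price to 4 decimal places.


Answer: Price = 0.9727

Derivation:
PV(D) = D * exp(-r * t_d) = 0.1486 * 0.98149457 = 0.14585009
S_0' = S_0 - PV(D) = 9.6300 - 0.14585009 = 9.48414991
d1 = (ln(S_0'/K) + (r + sigma^2/2)*T) / (sigma*sqrt(T)) = -0.33480755
d2 = d1 - sigma*sqrt(T) = -0.49037104
exp(-rT) = 0.97238837
N(-d1) = 0.63111487; N(-d2) = 0.68806432
P = K * exp(-rT) * N(-d2) - S_0' * N(-d1) = 10.4000 * 0.97238837 * 0.68806432 - 9.48414991 * 0.63111487 = 0.9727


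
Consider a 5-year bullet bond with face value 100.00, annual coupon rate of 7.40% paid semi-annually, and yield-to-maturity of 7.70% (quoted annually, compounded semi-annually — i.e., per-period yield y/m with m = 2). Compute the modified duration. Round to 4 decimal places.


Coupon per period c = face * coupon_rate / m = 3.700000
Periods per year m = 2; per-period yield y/m = 0.038500
Number of cashflows N = 10
Cashflows (t years, CF_t, discount factor 1/(1+y/m)^(m*t), PV):
  t = 0.5000: CF_t = 3.700000, DF = 0.962927, PV = 3.562831
  t = 1.0000: CF_t = 3.700000, DF = 0.927229, PV = 3.430747
  t = 1.5000: CF_t = 3.700000, DF = 0.892854, PV = 3.303560
  t = 2.0000: CF_t = 3.700000, DF = 0.859754, PV = 3.181088
  t = 2.5000: CF_t = 3.700000, DF = 0.827880, PV = 3.063157
  t = 3.0000: CF_t = 3.700000, DF = 0.797188, PV = 2.949597
  t = 3.5000: CF_t = 3.700000, DF = 0.767635, PV = 2.840248
  t = 4.0000: CF_t = 3.700000, DF = 0.739176, PV = 2.734952
  t = 4.5000: CF_t = 3.700000, DF = 0.711773, PV = 2.633560
  t = 5.0000: CF_t = 103.700000, DF = 0.685386, PV = 71.074489
Price P = sum_t PV_t = 98.774230
First compute Macaulay numerator sum_t t * PV_t:
  t * PV_t at t = 0.5000: 1.781416
  t * PV_t at t = 1.0000: 3.430747
  t * PV_t at t = 1.5000: 4.955340
  t * PV_t at t = 2.0000: 6.362177
  t * PV_t at t = 2.5000: 7.657892
  t * PV_t at t = 3.0000: 8.848792
  t * PV_t at t = 3.5000: 9.940867
  t * PV_t at t = 4.0000: 10.939808
  t * PV_t at t = 4.5000: 11.851020
  t * PV_t at t = 5.0000: 355.372446
Macaulay duration D = 421.140505 / 98.774230 = 4.263668
Modified duration = D / (1 + y/m) = 4.263668 / (1 + 0.038500) = 4.105602

Answer: Modified duration = 4.1056
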